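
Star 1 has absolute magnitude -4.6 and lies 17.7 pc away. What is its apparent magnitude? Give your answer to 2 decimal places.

m = M + 5 log₁₀(d/10 pc) = -4.6 + 5 log₁₀(17.7/10)
  = -4.6 + 5 × 0.248 = -4.6 + 1.24 = -3.36.

-3.36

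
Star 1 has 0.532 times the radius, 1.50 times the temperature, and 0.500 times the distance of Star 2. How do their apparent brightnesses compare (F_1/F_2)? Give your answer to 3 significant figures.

5.73

L_1/L_2 = (R_1/R_2)²(T_1/T_2)⁴ = (0.532)² × (1.50)⁴ = 1.433.
F_1/F_2 = (L_1/L_2)/(d_1/d_2)² = 1.433 / (0.500)² = 5.731.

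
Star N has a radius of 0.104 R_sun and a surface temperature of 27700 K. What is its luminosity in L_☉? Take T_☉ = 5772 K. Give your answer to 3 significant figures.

5.74 L_☉

L/L_☉ = (R/R_☉)² (T/T_☉)⁴ = (0.104)² × (27700/5772)⁴
       = 0.01082 × (4.799)⁴ = 0.01082 × 530.4 = 5.737.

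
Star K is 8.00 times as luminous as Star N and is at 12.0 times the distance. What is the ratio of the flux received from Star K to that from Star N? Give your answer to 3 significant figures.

F = L/(4πd²), so F_K/F_N = (L_K/L_N) / (d_K/d_N)²
= 8.00 / (12.0)² = 8.00 / 144.0 = 0.05556.

0.0556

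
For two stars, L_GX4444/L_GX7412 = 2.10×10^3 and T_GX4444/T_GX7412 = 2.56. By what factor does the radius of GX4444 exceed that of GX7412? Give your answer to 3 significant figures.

6.99

L ∝ R²T⁴ gives R ∝ √L / T², so
R_GX4444/R_GX7412 = √(2.10×10^3) / (2.56)² = 45.83 / 6.554 = 6.992.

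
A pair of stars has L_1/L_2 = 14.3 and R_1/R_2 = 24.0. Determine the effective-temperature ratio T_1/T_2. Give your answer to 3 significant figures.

L ∝ R²T⁴ gives T ∝ (L/R²)^(1/4), so
T_1/T_2 = (14.3 / 24.0²)^(1/4) = (0.02483)^(1/4) = 0.3969.

0.397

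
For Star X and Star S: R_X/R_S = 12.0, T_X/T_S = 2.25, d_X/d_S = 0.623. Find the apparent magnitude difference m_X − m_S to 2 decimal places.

L_X/L_S = (12.0)²(2.25)⁴ = 3691.
F_X/F_S = (L_X/L_S)/(d_X/d_S)² = 3691/0.3881 = 9509.
m_X − m_S = −2.5 log₁₀(9509) = -9.95.

-9.95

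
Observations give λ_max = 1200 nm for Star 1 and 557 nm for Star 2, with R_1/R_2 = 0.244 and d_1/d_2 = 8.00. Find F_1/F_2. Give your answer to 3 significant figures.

Wien's law: T_1/T_2 = λ_2/λ_1 = 557/1200 = 0.4642.
L_1/L_2 = (R_1/R_2)²(T_1/T_2)⁴ = (0.244)²(0.4642)⁴ = 0.002764.
F_1/F_2 = (L_1/L_2)/(d_1/d_2)² = 0.002764/(8.00)² = 4.318×10^-5.

4.32×10^-5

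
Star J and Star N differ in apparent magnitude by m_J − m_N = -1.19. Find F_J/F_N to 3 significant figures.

F_J/F_N = 10^(−(m_J − m_N)/2.5) = 10^(1.19/2.5) = 10^0.476 = 2.992.

2.99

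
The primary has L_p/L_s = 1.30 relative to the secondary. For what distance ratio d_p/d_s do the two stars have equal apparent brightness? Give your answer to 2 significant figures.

Equal flux requires L_p/d_p² = L_s/d_s², so d_p/d_s = √(L_p/L_s)
= √(1.30) = 1.140.

1.1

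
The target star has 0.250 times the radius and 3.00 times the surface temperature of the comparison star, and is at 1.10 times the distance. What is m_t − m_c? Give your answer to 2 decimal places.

-1.55

L_t/L_c = (0.250)²(3.00)⁴ = 5.062.
F_t/F_c = (L_t/L_c)/(d_t/d_c)² = 5.062/1.210 = 4.184.
m_t − m_c = −2.5 log₁₀(4.184) = -1.55.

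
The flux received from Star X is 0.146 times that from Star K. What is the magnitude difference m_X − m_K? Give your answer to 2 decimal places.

m_X − m_K = −2.5 log₁₀(F_X/F_K) = −2.5 log₁₀(0.146) = −2.5 × (-0.836) = 2.089.

2.09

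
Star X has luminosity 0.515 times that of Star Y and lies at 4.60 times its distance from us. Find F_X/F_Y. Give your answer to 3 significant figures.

F = L/(4πd²), so F_X/F_Y = (L_X/L_Y) / (d_X/d_Y)²
= 0.515 / (4.60)² = 0.515 / 21.16 = 0.02434.

0.0243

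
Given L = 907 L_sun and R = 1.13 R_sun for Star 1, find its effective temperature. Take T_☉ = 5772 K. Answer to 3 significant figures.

2.98×10^4 K

T/T_☉ = (L/L_☉)^(1/4) / (R/R_☉)^(1/2)
T = 5772 × (907)^(1/4) / √(1.13) = 5772 × 5.488 / 1.063 = 2.980×10^4 K.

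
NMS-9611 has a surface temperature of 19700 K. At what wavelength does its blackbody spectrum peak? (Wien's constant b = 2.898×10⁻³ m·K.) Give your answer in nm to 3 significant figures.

147 nm

λ_max = b/T = 2.898×10⁻³ / 19700 = 1.47×10^-7 m = 147.1 nm.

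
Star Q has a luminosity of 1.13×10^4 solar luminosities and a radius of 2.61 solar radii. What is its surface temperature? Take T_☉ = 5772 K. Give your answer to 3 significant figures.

3.68×10^4 K

T/T_☉ = (L/L_☉)^(1/4) / (R/R_☉)^(1/2)
T = 5772 × (1.13×10^4)^(1/4) / √(2.61) = 5772 × 10.31 / 1.616 = 3.684×10^4 K.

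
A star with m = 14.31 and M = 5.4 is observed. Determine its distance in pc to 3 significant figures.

m − M = 5 log₁₀(d/10 pc)
14.31 − (5.4) = 8.91 = 5 log₁₀(d/10)
d = 10 × 10^(8.91/5) = 10 × 10^1.782 = 605.3 pc.

605 pc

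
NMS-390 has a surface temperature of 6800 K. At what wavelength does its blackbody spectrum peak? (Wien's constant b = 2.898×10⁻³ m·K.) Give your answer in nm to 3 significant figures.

426 nm

λ_max = b/T = 2.898×10⁻³ / 6800 = 4.26×10^-7 m = 426.2 nm.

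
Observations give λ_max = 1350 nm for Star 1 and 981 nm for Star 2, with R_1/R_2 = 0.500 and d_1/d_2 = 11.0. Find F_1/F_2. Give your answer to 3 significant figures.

5.76×10^-4

Wien's law: T_1/T_2 = λ_2/λ_1 = 981/1350 = 0.7267.
L_1/L_2 = (R_1/R_2)²(T_1/T_2)⁴ = (0.500)²(0.7267)⁴ = 0.06971.
F_1/F_2 = (L_1/L_2)/(d_1/d_2)² = 0.06971/(11.0)² = 5.761×10^-4.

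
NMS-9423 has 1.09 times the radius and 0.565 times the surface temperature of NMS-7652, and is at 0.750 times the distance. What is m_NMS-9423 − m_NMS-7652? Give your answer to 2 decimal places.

1.67

L_NMS-9423/L_NMS-7652 = (1.09)²(0.565)⁴ = 0.1211.
F_NMS-9423/F_NMS-7652 = (L_NMS-9423/L_NMS-7652)/(d_NMS-9423/d_NMS-7652)² = 0.1211/0.5625 = 0.2152.
m_NMS-9423 − m_NMS-7652 = −2.5 log₁₀(0.2152) = 1.67.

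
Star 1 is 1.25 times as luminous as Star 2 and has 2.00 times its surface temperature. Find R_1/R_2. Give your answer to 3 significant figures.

0.280

L ∝ R²T⁴ gives R ∝ √L / T², so
R_1/R_2 = √(1.25) / (2.00)² = 1.118 / 4.000 = 0.2795.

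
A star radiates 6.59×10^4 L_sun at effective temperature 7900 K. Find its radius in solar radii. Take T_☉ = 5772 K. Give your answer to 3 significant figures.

137 solar radii

R/R_☉ = √(L/L_☉) / (T/T_☉)² = √(6.59×10^4) / (1.369)²
       = 256.7 / 1.873 = 137.0.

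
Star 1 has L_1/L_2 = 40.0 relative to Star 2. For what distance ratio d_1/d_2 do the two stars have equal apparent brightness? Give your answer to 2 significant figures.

Equal flux requires L_1/d_1² = L_2/d_2², so d_1/d_2 = √(L_1/L_2)
= √(40.0) = 6.325.

6.3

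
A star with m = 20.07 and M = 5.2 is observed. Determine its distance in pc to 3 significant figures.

9.42×10^3 pc

m − M = 5 log₁₀(d/10 pc)
20.07 − (5.2) = 14.87 = 5 log₁₀(d/10)
d = 10 × 10^(14.87/5) = 10 × 10^2.974 = 9419 pc.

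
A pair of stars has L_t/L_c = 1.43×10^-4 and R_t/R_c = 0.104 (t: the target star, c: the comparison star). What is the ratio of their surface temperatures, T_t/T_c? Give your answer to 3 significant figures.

0.339

L ∝ R²T⁴ gives T ∝ (L/R²)^(1/4), so
T_t/T_c = (1.43×10^-4 / 0.104²)^(1/4) = (0.01322)^(1/4) = 0.3391.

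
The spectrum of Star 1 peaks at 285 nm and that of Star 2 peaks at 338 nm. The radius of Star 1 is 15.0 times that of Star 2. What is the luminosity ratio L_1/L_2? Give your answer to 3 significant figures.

445

Wien's law gives T ∝ 1/λ_max, so T_1/T_2 = λ_2/λ_1 = 338/285 = 1.186.
Then L ∝ R²T⁴ gives L_1/L_2 = (15.0)² × (1.186)⁴ = 225.0 × 1.978 = 445.1.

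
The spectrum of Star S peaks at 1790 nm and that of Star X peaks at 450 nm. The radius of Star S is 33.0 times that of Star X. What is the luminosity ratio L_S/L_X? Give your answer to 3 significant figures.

Wien's law gives T ∝ 1/λ_max, so T_S/T_X = λ_X/λ_S = 450/1790 = 0.2514.
Then L ∝ R²T⁴ gives L_S/L_X = (33.0)² × (0.2514)⁴ = 1089 × 0.003994 = 4.350.

4.35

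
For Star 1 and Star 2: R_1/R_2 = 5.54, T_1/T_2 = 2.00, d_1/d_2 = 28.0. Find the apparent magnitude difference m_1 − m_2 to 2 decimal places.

L_1/L_2 = (5.54)²(2.00)⁴ = 491.1.
F_1/F_2 = (L_1/L_2)/(d_1/d_2)² = 491.1/784.0 = 0.6264.
m_1 − m_2 = −2.5 log₁₀(0.6264) = 0.51.

0.51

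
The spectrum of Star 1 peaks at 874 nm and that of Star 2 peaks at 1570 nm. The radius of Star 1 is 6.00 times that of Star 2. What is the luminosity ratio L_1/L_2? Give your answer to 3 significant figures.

375

Wien's law gives T ∝ 1/λ_max, so T_1/T_2 = λ_2/λ_1 = 1570/874 = 1.796.
Then L ∝ R²T⁴ gives L_1/L_2 = (6.00)² × (1.796)⁴ = 36.00 × 10.41 = 374.8.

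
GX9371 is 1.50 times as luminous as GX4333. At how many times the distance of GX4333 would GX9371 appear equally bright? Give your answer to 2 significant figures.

Equal flux requires L_GX9371/d_GX9371² = L_GX4333/d_GX4333², so d_GX9371/d_GX4333 = √(L_GX9371/L_GX4333)
= √(1.50) = 1.225.

1.2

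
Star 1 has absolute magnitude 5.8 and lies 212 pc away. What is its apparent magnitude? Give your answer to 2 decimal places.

12.43

m = M + 5 log₁₀(d/10 pc) = 5.8 + 5 log₁₀(212/10)
  = 5.8 + 5 × 1.326 = 5.8 + 6.63 = 12.43.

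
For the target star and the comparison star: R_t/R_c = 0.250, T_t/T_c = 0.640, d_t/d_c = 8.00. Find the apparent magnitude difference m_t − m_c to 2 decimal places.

L_t/L_c = (0.250)²(0.640)⁴ = 0.01049.
F_t/F_c = (L_t/L_c)/(d_t/d_c)² = 0.01049/64.00 = 1.638×10^-4.
m_t − m_c = −2.5 log₁₀(1.638×10^-4) = 9.46.

9.46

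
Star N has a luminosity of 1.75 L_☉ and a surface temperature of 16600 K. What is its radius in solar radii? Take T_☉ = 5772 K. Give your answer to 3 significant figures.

R/R_☉ = √(L/L_☉) / (T/T_☉)² = √(1.75) / (2.876)²
       = 1.323 / 8.271 = 0.1599.

0.160 solar radii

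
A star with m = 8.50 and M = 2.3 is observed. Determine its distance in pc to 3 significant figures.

174 pc

m − M = 5 log₁₀(d/10 pc)
8.50 − (2.3) = 6.20 = 5 log₁₀(d/10)
d = 10 × 10^(6.20/5) = 10 × 10^1.240 = 173.8 pc.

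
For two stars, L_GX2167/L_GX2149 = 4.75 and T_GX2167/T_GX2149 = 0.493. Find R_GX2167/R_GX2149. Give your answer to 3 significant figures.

8.97

L ∝ R²T⁴ gives R ∝ √L / T², so
R_GX2167/R_GX2149 = √(4.75) / (0.493)² = 2.179 / 0.2430 = 8.967.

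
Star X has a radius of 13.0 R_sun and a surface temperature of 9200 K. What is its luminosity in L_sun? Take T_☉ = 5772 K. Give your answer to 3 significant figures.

L/L_☉ = (R/R_☉)² (T/T_☉)⁴ = (13.0)² × (9200/5772)⁴
       = 169.0 × (1.594)⁴ = 169.0 × 6.454 = 1091.

1.09×10^3 L_sun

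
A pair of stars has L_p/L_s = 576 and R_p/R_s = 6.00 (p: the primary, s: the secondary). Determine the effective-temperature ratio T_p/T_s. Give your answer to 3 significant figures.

L ∝ R²T⁴ gives T ∝ (L/R²)^(1/4), so
T_p/T_s = (576 / 6.00²)^(1/4) = (16.00)^(1/4) = 2.000.

2.00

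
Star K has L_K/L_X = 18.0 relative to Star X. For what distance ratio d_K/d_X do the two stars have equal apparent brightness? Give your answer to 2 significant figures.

4.2

Equal flux requires L_K/d_K² = L_X/d_X², so d_K/d_X = √(L_K/L_X)
= √(18.0) = 4.243.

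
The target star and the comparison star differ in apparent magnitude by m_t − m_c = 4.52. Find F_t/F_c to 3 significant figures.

0.0156

F_t/F_c = 10^(−(m_t − m_c)/2.5) = 10^(-4.52/2.5) = 10^-1.808 = 0.01556.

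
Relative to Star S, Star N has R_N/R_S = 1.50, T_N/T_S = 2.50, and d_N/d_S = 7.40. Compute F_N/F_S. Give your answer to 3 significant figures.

L_N/L_S = (R_N/R_S)²(T_N/T_S)⁴ = (1.50)² × (2.50)⁴ = 87.89.
F_N/F_S = (L_N/L_S)/(d_N/d_S)² = 87.89 / (7.40)² = 1.605.

1.61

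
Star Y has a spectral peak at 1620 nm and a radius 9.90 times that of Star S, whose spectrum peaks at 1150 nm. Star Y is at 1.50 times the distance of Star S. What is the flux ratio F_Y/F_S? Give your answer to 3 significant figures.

11.1

Wien's law: T_Y/T_S = λ_S/λ_Y = 1150/1620 = 0.7099.
L_Y/L_S = (R_Y/R_S)²(T_Y/T_S)⁴ = (9.90)²(0.7099)⁴ = 24.89.
F_Y/F_S = (L_Y/L_S)/(d_Y/d_S)² = 24.89/(1.50)² = 11.06.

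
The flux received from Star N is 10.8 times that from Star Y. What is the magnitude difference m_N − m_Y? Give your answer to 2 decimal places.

-2.58

m_N − m_Y = −2.5 log₁₀(F_N/F_Y) = −2.5 log₁₀(10.8) = −2.5 × (1.033) = -2.584.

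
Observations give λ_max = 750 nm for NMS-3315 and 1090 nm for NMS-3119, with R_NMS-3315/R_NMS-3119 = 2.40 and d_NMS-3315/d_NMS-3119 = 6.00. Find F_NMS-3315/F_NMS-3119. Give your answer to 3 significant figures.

0.714

Wien's law: T_NMS-3315/T_NMS-3119 = λ_NMS-3119/λ_NMS-3315 = 1090/750 = 1.453.
L_NMS-3315/L_NMS-3119 = (R_NMS-3315/R_NMS-3119)²(T_NMS-3315/T_NMS-3119)⁴ = (2.40)²(1.453)⁴ = 25.70.
F_NMS-3315/F_NMS-3119 = (L_NMS-3315/L_NMS-3119)/(d_NMS-3315/d_NMS-3119)² = 25.70/(6.00)² = 0.7138.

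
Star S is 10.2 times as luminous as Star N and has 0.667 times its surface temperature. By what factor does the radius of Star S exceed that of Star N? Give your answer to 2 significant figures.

7.2

L ∝ R²T⁴ gives R ∝ √L / T², so
R_S/R_N = √(10.2) / (0.667)² = 3.194 / 0.4449 = 7.179.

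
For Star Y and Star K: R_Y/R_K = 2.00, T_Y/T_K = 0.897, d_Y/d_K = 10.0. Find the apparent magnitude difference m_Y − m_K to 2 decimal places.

L_Y/L_K = (2.00)²(0.897)⁴ = 2.590.
F_Y/F_K = (L_Y/L_K)/(d_Y/d_K)² = 2.590/100.0 = 0.02590.
m_Y − m_K = −2.5 log₁₀(0.02590) = 3.97.

3.97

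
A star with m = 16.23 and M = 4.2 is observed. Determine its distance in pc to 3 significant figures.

m − M = 5 log₁₀(d/10 pc)
16.23 − (4.2) = 12.03 = 5 log₁₀(d/10)
d = 10 × 10^(12.03/5) = 10 × 10^2.406 = 2547 pc.

2.55×10^3 pc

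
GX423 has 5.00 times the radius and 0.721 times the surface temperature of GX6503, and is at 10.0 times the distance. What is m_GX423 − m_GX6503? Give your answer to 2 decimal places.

L_GX423/L_GX6503 = (5.00)²(0.721)⁴ = 6.756.
F_GX423/F_GX6503 = (L_GX423/L_GX6503)/(d_GX423/d_GX6503)² = 6.756/100.0 = 0.06756.
m_GX423 − m_GX6503 = −2.5 log₁₀(0.06756) = 2.93.

2.93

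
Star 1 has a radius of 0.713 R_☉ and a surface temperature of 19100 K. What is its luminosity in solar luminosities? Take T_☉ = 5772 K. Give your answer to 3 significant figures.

61.0 solar luminosities

L/L_☉ = (R/R_☉)² (T/T_☉)⁴ = (0.713)² × (19100/5772)⁴
       = 0.5084 × (3.309)⁴ = 0.5084 × 119.9 = 60.95.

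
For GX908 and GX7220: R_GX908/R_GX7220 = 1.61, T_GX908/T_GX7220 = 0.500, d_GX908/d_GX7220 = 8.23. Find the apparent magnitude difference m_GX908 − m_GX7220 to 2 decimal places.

6.55

L_GX908/L_GX7220 = (1.61)²(0.500)⁴ = 0.1620.
F_GX908/F_GX7220 = (L_GX908/L_GX7220)/(d_GX908/d_GX7220)² = 0.1620/67.73 = 0.002392.
m_GX908 − m_GX7220 = −2.5 log₁₀(0.002392) = 6.55.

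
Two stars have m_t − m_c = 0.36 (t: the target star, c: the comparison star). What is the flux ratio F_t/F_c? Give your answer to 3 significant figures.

0.718

F_t/F_c = 10^(−(m_t − m_c)/2.5) = 10^(-0.36/2.5) = 10^-0.144 = 0.7178.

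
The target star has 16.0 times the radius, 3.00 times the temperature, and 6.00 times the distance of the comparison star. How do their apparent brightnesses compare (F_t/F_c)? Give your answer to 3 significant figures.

L_t/L_c = (R_t/R_c)²(T_t/T_c)⁴ = (16.0)² × (3.00)⁴ = 2.074×10^4.
F_t/F_c = (L_t/L_c)/(d_t/d_c)² = 2.074×10^4 / (6.00)² = 576.0.

576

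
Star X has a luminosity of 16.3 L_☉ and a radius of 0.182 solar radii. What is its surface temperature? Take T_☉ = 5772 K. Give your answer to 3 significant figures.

T/T_☉ = (L/L_☉)^(1/4) / (R/R_☉)^(1/2)
T = 5772 × (16.3)^(1/4) / √(0.182) = 5772 × 2.009 / 0.4266 = 2.719×10^4 K.

2.72×10^4 K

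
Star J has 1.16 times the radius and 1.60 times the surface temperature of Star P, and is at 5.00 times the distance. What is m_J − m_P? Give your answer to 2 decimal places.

1.13

L_J/L_P = (1.16)²(1.60)⁴ = 8.819.
F_J/F_P = (L_J/L_P)/(d_J/d_P)² = 8.819/25.00 = 0.3527.
m_J − m_P = −2.5 log₁₀(0.3527) = 1.13.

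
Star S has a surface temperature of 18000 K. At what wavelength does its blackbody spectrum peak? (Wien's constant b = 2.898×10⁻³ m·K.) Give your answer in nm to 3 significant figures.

161 nm

λ_max = b/T = 2.898×10⁻³ / 18000 = 1.61×10^-7 m = 161.0 nm.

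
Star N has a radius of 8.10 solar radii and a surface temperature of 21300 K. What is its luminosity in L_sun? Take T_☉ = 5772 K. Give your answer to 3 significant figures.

L/L_☉ = (R/R_☉)² (T/T_☉)⁴ = (8.10)² × (21300/5772)⁴
       = 65.61 × (3.690)⁴ = 65.61 × 185.4 = 1.217×10^4.

1.22×10^4 L_sun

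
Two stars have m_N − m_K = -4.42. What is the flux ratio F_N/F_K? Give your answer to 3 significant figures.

58.6

F_N/F_K = 10^(−(m_N − m_K)/2.5) = 10^(4.42/2.5) = 10^1.768 = 58.61.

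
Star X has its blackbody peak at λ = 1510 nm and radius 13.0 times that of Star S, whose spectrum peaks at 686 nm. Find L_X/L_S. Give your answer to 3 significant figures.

Wien's law gives T ∝ 1/λ_max, so T_X/T_S = λ_S/λ_X = 686/1510 = 0.4543.
Then L ∝ R²T⁴ gives L_X/L_S = (13.0)² × (0.4543)⁴ = 169.0 × 0.04260 = 7.199.

7.20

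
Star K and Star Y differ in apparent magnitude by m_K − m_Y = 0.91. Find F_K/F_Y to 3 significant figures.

F_K/F_Y = 10^(−(m_K − m_Y)/2.5) = 10^(-0.91/2.5) = 10^-0.364 = 0.4325.

0.433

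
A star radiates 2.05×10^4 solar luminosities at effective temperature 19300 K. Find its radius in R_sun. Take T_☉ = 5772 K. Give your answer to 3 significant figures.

R/R_☉ = √(L/L_☉) / (T/T_☉)² = √(2.05×10^4) / (3.344)²
       = 143.2 / 11.18 = 12.81.

12.8 R_sun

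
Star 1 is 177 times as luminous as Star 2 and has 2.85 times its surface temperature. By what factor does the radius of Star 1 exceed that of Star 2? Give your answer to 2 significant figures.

1.6

L ∝ R²T⁴ gives R ∝ √L / T², so
R_1/R_2 = √(177) / (2.85)² = 13.30 / 8.123 = 1.638.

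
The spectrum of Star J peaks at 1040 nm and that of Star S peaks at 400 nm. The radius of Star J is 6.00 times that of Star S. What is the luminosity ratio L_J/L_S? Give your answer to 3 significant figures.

Wien's law gives T ∝ 1/λ_max, so T_J/T_S = λ_S/λ_J = 400/1040 = 0.3846.
Then L ∝ R²T⁴ gives L_J/L_S = (6.00)² × (0.3846)⁴ = 36.00 × 0.02188 = 0.7878.

0.788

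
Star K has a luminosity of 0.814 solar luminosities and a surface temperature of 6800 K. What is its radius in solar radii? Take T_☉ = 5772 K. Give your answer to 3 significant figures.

R/R_☉ = √(L/L_☉) / (T/T_☉)² = √(0.814) / (1.178)²
       = 0.9022 / 1.388 = 0.6501.

0.650 solar radii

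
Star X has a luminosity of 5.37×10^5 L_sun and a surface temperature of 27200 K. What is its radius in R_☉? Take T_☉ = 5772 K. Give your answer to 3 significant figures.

R/R_☉ = √(L/L_☉) / (T/T_☉)² = √(5.37×10^5) / (4.712)²
       = 732.8 / 22.21 = 33.00.

33.0 R_☉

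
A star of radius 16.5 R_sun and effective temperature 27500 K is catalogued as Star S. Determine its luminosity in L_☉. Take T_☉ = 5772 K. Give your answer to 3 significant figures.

1.40×10^5 L_☉

L/L_☉ = (R/R_☉)² (T/T_☉)⁴ = (16.5)² × (27500/5772)⁴
       = 272.2 × (4.764)⁴ = 272.2 × 515.3 = 1.403×10^5.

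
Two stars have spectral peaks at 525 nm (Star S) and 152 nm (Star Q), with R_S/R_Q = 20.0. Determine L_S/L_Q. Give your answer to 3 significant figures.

Wien's law gives T ∝ 1/λ_max, so T_S/T_Q = λ_Q/λ_S = 152/525 = 0.2895.
Then L ∝ R²T⁴ gives L_S/L_Q = (20.0)² × (0.2895)⁴ = 400.0 × 0.007026 = 2.811.

2.81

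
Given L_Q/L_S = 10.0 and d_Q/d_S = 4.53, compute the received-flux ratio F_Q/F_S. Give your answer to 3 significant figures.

0.487

F = L/(4πd²), so F_Q/F_S = (L_Q/L_S) / (d_Q/d_S)²
= 10.0 / (4.53)² = 10.0 / 20.52 = 0.4873.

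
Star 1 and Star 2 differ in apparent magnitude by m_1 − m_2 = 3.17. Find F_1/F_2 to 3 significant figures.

F_1/F_2 = 10^(−(m_1 − m_2)/2.5) = 10^(-3.17/2.5) = 10^-1.268 = 0.05395.

0.0540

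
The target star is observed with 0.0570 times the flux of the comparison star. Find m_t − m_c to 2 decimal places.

m_t − m_c = −2.5 log₁₀(F_t/F_c) = −2.5 log₁₀(0.0570) = −2.5 × (-1.244) = 3.110.

3.11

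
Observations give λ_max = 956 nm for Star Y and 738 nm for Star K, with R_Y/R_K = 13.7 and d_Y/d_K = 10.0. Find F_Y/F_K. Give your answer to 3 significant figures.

0.667

Wien's law: T_Y/T_K = λ_K/λ_Y = 738/956 = 0.7720.
L_Y/L_K = (R_Y/R_K)²(T_Y/T_K)⁴ = (13.7)²(0.7720)⁴ = 66.66.
F_Y/F_K = (L_Y/L_K)/(d_Y/d_K)² = 66.66/(10.0)² = 0.6666.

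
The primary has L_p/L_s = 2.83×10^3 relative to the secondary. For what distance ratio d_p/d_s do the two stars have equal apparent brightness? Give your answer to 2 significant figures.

Equal flux requires L_p/d_p² = L_s/d_s², so d_p/d_s = √(L_p/L_s)
= √(2.83×10^3) = 53.20.

53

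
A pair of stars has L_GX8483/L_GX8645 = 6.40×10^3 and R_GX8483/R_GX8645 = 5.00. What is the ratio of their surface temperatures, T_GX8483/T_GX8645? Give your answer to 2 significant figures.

4.0

L ∝ R²T⁴ gives T ∝ (L/R²)^(1/4), so
T_GX8483/T_GX8645 = (6.40×10^3 / 5.00²)^(1/4) = (256.0)^(1/4) = 4.000.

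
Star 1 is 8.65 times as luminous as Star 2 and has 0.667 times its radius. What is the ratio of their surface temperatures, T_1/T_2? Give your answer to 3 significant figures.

2.10

L ∝ R²T⁴ gives T ∝ (L/R²)^(1/4), so
T_1/T_2 = (8.65 / 0.667²)^(1/4) = (19.44)^(1/4) = 2.100.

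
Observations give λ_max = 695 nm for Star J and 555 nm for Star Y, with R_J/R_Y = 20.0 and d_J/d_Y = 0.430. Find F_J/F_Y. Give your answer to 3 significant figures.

880

Wien's law: T_J/T_Y = λ_Y/λ_J = 555/695 = 0.7986.
L_J/L_Y = (R_J/R_Y)²(T_J/T_Y)⁴ = (20.0)²(0.7986)⁴ = 162.7.
F_J/F_Y = (L_J/L_Y)/(d_J/d_Y)² = 162.7/(0.430)² = 879.7.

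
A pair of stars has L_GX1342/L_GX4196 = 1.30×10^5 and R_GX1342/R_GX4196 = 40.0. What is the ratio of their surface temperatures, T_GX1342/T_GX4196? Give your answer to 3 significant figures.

3.00

L ∝ R²T⁴ gives T ∝ (L/R²)^(1/4), so
T_GX1342/T_GX4196 = (1.30×10^5 / 40.0²)^(1/4) = (81.25)^(1/4) = 3.002.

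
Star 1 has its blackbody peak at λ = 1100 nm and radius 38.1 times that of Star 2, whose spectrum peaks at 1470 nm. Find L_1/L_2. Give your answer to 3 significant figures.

Wien's law gives T ∝ 1/λ_max, so T_1/T_2 = λ_2/λ_1 = 1470/1100 = 1.336.
Then L ∝ R²T⁴ gives L_1/L_2 = (38.1)² × (1.336)⁴ = 1452 × 3.189 = 4630.

4.63×10^3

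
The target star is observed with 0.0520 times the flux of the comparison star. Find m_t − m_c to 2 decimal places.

3.21

m_t − m_c = −2.5 log₁₀(F_t/F_c) = −2.5 log₁₀(0.0520) = −2.5 × (-1.284) = 3.210.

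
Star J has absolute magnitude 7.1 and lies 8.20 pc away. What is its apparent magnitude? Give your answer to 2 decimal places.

m = M + 5 log₁₀(d/10 pc) = 7.1 + 5 log₁₀(8.20/10)
  = 7.1 + 5 × -0.086 = 7.1 + -0.43 = 6.67.

6.67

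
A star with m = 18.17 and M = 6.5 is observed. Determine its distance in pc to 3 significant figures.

2.16×10^3 pc

m − M = 5 log₁₀(d/10 pc)
18.17 − (6.5) = 11.67 = 5 log₁₀(d/10)
d = 10 × 10^(11.67/5) = 10 × 10^2.334 = 2158 pc.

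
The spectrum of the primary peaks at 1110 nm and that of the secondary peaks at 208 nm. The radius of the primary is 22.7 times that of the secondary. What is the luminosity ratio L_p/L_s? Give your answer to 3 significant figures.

0.635

Wien's law gives T ∝ 1/λ_max, so T_p/T_s = λ_s/λ_p = 208/1110 = 0.1874.
Then L ∝ R²T⁴ gives L_p/L_s = (22.7)² × (0.1874)⁴ = 515.3 × 0.001233 = 0.6354.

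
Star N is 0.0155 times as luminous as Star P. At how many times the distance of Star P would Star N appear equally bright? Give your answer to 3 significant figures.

Equal flux requires L_N/d_N² = L_P/d_P², so d_N/d_P = √(L_N/L_P)
= √(0.0155) = 0.1245.

0.124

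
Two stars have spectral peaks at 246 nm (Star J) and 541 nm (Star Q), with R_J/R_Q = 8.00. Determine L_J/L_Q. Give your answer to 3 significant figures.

1.50×10^3

Wien's law gives T ∝ 1/λ_max, so T_J/T_Q = λ_Q/λ_J = 541/246 = 2.199.
Then L ∝ R²T⁴ gives L_J/L_Q = (8.00)² × (2.199)⁴ = 64.00 × 23.39 = 1497.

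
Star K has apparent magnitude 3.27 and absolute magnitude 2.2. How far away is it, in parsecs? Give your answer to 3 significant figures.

16.4 pc

m − M = 5 log₁₀(d/10 pc)
3.27 − (2.2) = 1.07 = 5 log₁₀(d/10)
d = 10 × 10^(1.07/5) = 10 × 10^0.214 = 16.37 pc.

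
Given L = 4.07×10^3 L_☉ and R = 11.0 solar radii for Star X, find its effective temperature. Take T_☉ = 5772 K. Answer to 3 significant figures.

1.39×10^4 K

T/T_☉ = (L/L_☉)^(1/4) / (R/R_☉)^(1/2)
T = 5772 × (4.07×10^3)^(1/4) / √(11.0) = 5772 × 7.987 / 3.317 = 1.390×10^4 K.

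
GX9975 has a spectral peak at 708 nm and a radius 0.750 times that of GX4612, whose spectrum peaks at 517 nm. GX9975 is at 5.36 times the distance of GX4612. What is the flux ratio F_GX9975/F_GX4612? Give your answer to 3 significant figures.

Wien's law: T_GX9975/T_GX4612 = λ_GX4612/λ_GX9975 = 517/708 = 0.7302.
L_GX9975/L_GX4612 = (R_GX9975/R_GX4612)²(T_GX9975/T_GX4612)⁴ = (0.750)²(0.7302)⁴ = 0.1599.
F_GX9975/F_GX4612 = (L_GX9975/L_GX4612)/(d_GX9975/d_GX4612)² = 0.1599/(5.36)² = 0.005567.

0.00557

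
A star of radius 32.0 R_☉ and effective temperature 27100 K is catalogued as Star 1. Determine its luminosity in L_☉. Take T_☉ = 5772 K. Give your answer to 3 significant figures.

4.98×10^5 L_☉

L/L_☉ = (R/R_☉)² (T/T_☉)⁴ = (32.0)² × (27100/5772)⁴
       = 1024 × (4.695)⁴ = 1024 × 485.9 = 4.976×10^5.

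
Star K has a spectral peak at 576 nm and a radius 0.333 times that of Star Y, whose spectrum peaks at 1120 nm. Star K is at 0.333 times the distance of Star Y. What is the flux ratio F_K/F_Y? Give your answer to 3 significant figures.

Wien's law: T_K/T_Y = λ_Y/λ_K = 1120/576 = 1.944.
L_K/L_Y = (R_K/R_Y)²(T_K/T_Y)⁴ = (0.333)²(1.944)⁴ = 1.585.
F_K/F_Y = (L_K/L_Y)/(d_K/d_Y)² = 1.585/(0.333)² = 14.29.

14.3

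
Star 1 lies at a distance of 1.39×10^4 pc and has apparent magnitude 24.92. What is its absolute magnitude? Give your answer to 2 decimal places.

M = m − 5 log₁₀(d/10 pc) = 24.92 − 5 log₁₀(1.39×10^4/10)
  = 24.92 − 5 × 3.143 = 24.92 − 15.72 = 9.20.

9.20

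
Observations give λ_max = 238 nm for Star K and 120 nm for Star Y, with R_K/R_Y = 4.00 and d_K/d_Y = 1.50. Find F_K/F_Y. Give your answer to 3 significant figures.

0.460

Wien's law: T_K/T_Y = λ_Y/λ_K = 120/238 = 0.5042.
L_K/L_Y = (R_K/R_Y)²(T_K/T_Y)⁴ = (4.00)²(0.5042)⁴ = 1.034.
F_K/F_Y = (L_K/L_Y)/(d_K/d_Y)² = 1.034/(1.50)² = 0.4596.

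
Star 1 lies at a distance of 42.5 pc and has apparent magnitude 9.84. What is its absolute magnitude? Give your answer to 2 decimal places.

M = m − 5 log₁₀(d/10 pc) = 9.84 − 5 log₁₀(42.5/10)
  = 9.84 − 5 × 0.628 = 9.84 − 3.14 = 6.70.

6.70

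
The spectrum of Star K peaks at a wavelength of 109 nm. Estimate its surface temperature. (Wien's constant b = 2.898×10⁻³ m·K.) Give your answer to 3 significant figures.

T = b/λ_max = 2.898×10⁻³ / (109×10⁻⁹) = 2.659×10^4 K.

2.66×10^4 K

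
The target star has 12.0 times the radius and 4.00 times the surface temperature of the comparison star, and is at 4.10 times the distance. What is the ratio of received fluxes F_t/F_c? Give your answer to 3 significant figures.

2.19×10^3

L_t/L_c = (R_t/R_c)²(T_t/T_c)⁴ = (12.0)² × (4.00)⁴ = 3.686×10^4.
F_t/F_c = (L_t/L_c)/(d_t/d_c)² = 3.686×10^4 / (4.10)² = 2193.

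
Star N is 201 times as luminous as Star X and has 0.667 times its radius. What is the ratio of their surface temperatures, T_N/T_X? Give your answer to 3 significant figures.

L ∝ R²T⁴ gives T ∝ (L/R²)^(1/4), so
T_N/T_X = (201 / 0.667²)^(1/4) = (451.8)^(1/4) = 4.610.

4.61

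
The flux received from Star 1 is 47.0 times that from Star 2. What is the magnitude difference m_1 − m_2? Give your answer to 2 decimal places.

-4.18

m_1 − m_2 = −2.5 log₁₀(F_1/F_2) = −2.5 log₁₀(47.0) = −2.5 × (1.672) = -4.180.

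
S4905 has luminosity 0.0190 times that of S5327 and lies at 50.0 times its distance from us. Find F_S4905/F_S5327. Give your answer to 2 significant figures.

7.6×10^-6

F = L/(4πd²), so F_S4905/F_S5327 = (L_S4905/L_S5327) / (d_S4905/d_S5327)²
= 0.0190 / (50.0)² = 0.0190 / 2500 = 7.600×10^-6.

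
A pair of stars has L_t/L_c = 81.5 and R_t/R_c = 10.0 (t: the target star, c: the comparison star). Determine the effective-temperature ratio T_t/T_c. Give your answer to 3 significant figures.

L ∝ R²T⁴ gives T ∝ (L/R²)^(1/4), so
T_t/T_c = (81.5 / 10.0²)^(1/4) = (0.8150)^(1/4) = 0.9501.

0.950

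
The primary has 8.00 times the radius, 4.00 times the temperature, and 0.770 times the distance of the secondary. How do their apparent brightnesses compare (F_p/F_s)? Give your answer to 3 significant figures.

2.76×10^4

L_p/L_s = (R_p/R_s)²(T_p/T_s)⁴ = (8.00)² × (4.00)⁴ = 1.638×10^4.
F_p/F_s = (L_p/L_s)/(d_p/d_s)² = 1.638×10^4 / (0.770)² = 2.763×10^4.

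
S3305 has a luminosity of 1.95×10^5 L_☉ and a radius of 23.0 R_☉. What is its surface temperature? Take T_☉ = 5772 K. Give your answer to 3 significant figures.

T/T_☉ = (L/L_☉)^(1/4) / (R/R_☉)^(1/2)
T = 5772 × (1.95×10^5)^(1/4) / √(23.0) = 5772 × 21.01 / 4.796 = 2.529×10^4 K.

2.53×10^4 K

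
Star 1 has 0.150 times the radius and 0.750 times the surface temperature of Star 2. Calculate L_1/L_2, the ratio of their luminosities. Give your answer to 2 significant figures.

From the Stefan–Boltzmann law, L ∝ R²T⁴, so
L_1/L_2 = (R_1/R_2)² (T_1/T_2)⁴ = (0.150)² × (0.750)⁴ = 0.02250 × 0.3164 = 0.007119.

0.0071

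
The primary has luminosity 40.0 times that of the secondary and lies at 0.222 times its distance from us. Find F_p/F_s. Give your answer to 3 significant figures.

812

F = L/(4πd²), so F_p/F_s = (L_p/L_s) / (d_p/d_s)²
= 40.0 / (0.222)² = 40.0 / 0.04928 = 811.6.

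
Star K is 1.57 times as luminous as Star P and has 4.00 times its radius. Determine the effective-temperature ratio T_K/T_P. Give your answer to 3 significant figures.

0.560

L ∝ R²T⁴ gives T ∝ (L/R²)^(1/4), so
T_K/T_P = (1.57 / 4.00²)^(1/4) = (0.09813)^(1/4) = 0.5597.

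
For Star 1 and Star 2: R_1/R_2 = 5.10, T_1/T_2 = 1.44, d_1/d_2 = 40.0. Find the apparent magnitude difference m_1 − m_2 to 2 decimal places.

2.89

L_1/L_2 = (5.10)²(1.44)⁴ = 111.8.
F_1/F_2 = (L_1/L_2)/(d_1/d_2)² = 111.8/1600 = 0.06990.
m_1 − m_2 = −2.5 log₁₀(0.06990) = 2.89.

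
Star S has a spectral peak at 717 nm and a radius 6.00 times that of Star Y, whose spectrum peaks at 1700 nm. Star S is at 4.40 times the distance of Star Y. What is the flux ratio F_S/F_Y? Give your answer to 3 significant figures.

58.8

Wien's law: T_S/T_Y = λ_Y/λ_S = 1700/717 = 2.371.
L_S/L_Y = (R_S/R_Y)²(T_S/T_Y)⁴ = (6.00)²(2.371)⁴ = 1138.
F_S/F_Y = (L_S/L_Y)/(d_S/d_Y)² = 1138/(4.40)² = 58.76.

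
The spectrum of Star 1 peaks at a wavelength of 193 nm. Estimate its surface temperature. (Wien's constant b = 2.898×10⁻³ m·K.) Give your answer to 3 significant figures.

T = b/λ_max = 2.898×10⁻³ / (193×10⁻⁹) = 1.502×10^4 K.

1.50×10^4 K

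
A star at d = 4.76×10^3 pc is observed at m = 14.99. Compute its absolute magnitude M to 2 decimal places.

M = m − 5 log₁₀(d/10 pc) = 14.99 − 5 log₁₀(4.76×10^3/10)
  = 14.99 − 5 × 2.678 = 14.99 − 13.39 = 1.60.

1.60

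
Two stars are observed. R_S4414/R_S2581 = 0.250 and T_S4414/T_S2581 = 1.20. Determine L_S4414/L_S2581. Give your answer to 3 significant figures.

From the Stefan–Boltzmann law, L ∝ R²T⁴, so
L_S4414/L_S2581 = (R_S4414/R_S2581)² (T_S4414/T_S2581)⁴ = (0.250)² × (1.20)⁴ = 0.06250 × 2.074 = 0.1296.

0.130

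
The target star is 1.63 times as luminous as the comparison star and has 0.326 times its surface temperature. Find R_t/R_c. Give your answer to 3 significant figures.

L ∝ R²T⁴ gives R ∝ √L / T², so
R_t/R_c = √(1.63) / (0.326)² = 1.277 / 0.1063 = 12.01.

12.0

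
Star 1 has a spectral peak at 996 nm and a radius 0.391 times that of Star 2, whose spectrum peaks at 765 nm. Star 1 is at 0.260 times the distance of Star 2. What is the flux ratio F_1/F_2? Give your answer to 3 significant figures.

0.787

Wien's law: T_1/T_2 = λ_2/λ_1 = 765/996 = 0.7681.
L_1/L_2 = (R_1/R_2)²(T_1/T_2)⁴ = (0.391)²(0.7681)⁴ = 0.05321.
F_1/F_2 = (L_1/L_2)/(d_1/d_2)² = 0.05321/(0.260)² = 0.7871.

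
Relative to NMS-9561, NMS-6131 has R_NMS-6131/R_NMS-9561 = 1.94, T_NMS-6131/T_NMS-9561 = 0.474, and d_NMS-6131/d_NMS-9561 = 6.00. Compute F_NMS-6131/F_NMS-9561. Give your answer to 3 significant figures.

L_NMS-6131/L_NMS-9561 = (R_NMS-6131/R_NMS-9561)²(T_NMS-6131/T_NMS-9561)⁴ = (1.94)² × (0.474)⁴ = 0.1900.
F_NMS-6131/F_NMS-9561 = (L_NMS-6131/L_NMS-9561)/(d_NMS-6131/d_NMS-9561)² = 0.1900 / (6.00)² = 0.005277.

0.00528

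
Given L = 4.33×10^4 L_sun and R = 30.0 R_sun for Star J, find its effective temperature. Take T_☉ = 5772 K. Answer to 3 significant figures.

T/T_☉ = (L/L_☉)^(1/4) / (R/R_☉)^(1/2)
T = 5772 × (4.33×10^4)^(1/4) / √(30.0) = 5772 × 14.43 / 5.477 = 1.520×10^4 K.

1.52×10^4 K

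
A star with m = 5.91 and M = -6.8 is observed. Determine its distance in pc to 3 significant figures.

3.48×10^3 pc

m − M = 5 log₁₀(d/10 pc)
5.91 − (-6.8) = 12.71 = 5 log₁₀(d/10)
d = 10 × 10^(12.71/5) = 10 × 10^2.542 = 3483 pc.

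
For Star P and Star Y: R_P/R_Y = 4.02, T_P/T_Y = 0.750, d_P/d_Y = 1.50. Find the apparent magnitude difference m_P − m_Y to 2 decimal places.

-0.89

L_P/L_Y = (4.02)²(0.750)⁴ = 5.113.
F_P/F_Y = (L_P/L_Y)/(d_P/d_Y)² = 5.113/2.250 = 2.273.
m_P − m_Y = −2.5 log₁₀(2.273) = -0.89.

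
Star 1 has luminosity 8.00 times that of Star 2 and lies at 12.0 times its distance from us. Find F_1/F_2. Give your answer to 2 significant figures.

0.056

F = L/(4πd²), so F_1/F_2 = (L_1/L_2) / (d_1/d_2)²
= 8.00 / (12.0)² = 8.00 / 144.0 = 0.05556.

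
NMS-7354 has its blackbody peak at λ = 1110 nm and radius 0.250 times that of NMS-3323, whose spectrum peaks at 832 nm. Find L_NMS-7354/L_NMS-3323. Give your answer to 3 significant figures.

0.0197

Wien's law gives T ∝ 1/λ_max, so T_NMS-7354/T_NMS-3323 = λ_NMS-3323/λ_NMS-7354 = 832/1110 = 0.7495.
Then L ∝ R²T⁴ gives L_NMS-7354/L_NMS-3323 = (0.250)² × (0.7495)⁴ = 0.06250 × 0.3156 = 0.01973.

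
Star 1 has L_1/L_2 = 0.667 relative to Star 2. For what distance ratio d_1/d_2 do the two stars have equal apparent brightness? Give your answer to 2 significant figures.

0.82

Equal flux requires L_1/d_1² = L_2/d_2², so d_1/d_2 = √(L_1/L_2)
= √(0.667) = 0.8167.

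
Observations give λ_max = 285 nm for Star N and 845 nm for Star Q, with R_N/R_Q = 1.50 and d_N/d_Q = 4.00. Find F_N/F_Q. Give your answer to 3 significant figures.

Wien's law: T_N/T_Q = λ_Q/λ_N = 845/285 = 2.965.
L_N/L_Q = (R_N/R_Q)²(T_N/T_Q)⁴ = (1.50)²(2.965)⁴ = 173.9.
F_N/F_Q = (L_N/L_Q)/(d_N/d_Q)² = 173.9/(4.00)² = 10.87.

10.9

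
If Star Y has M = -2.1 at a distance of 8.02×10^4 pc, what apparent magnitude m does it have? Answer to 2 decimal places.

17.42

m = M + 5 log₁₀(d/10 pc) = -2.1 + 5 log₁₀(8.02×10^4/10)
  = -2.1 + 5 × 3.904 = -2.1 + 19.52 = 17.42.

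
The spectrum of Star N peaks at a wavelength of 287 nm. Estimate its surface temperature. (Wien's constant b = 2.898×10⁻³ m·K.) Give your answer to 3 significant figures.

1.01×10^4 K

T = b/λ_max = 2.898×10⁻³ / (287×10⁻⁹) = 1.010×10^4 K.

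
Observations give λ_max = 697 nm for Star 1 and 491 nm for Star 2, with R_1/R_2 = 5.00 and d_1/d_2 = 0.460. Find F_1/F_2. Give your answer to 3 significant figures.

29.1

Wien's law: T_1/T_2 = λ_2/λ_1 = 491/697 = 0.7044.
L_1/L_2 = (R_1/R_2)²(T_1/T_2)⁴ = (5.00)²(0.7044)⁴ = 6.157.
F_1/F_2 = (L_1/L_2)/(d_1/d_2)² = 6.157/(0.460)² = 29.10.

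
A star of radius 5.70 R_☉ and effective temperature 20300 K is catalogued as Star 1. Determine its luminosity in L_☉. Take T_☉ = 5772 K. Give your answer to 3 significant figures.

L/L_☉ = (R/R_☉)² (T/T_☉)⁴ = (5.70)² × (20300/5772)⁴
       = 32.49 × (3.517)⁴ = 32.49 × 153.0 = 4971.

4.97×10^3 L_☉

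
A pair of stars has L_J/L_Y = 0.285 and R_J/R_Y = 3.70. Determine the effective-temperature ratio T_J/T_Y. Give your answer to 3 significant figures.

L ∝ R²T⁴ gives T ∝ (L/R²)^(1/4), so
T_J/T_Y = (0.285 / 3.70²)^(1/4) = (0.02082)^(1/4) = 0.3798.

0.380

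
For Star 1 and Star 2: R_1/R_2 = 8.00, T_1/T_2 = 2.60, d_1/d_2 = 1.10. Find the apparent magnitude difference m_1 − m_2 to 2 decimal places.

-8.46

L_1/L_2 = (8.00)²(2.60)⁴ = 2925.
F_1/F_2 = (L_1/L_2)/(d_1/d_2)² = 2925/1.210 = 2417.
m_1 − m_2 = −2.5 log₁₀(2417) = -8.46.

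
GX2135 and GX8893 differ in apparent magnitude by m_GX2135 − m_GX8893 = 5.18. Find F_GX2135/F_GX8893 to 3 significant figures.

F_GX2135/F_GX8893 = 10^(−(m_GX2135 − m_GX8893)/2.5) = 10^(-5.18/2.5) = 10^-2.072 = 0.008472.

0.00847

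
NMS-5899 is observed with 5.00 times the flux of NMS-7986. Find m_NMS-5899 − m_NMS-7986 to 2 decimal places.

-1.75

m_NMS-5899 − m_NMS-7986 = −2.5 log₁₀(F_NMS-5899/F_NMS-7986) = −2.5 log₁₀(5.00) = −2.5 × (0.699) = -1.747.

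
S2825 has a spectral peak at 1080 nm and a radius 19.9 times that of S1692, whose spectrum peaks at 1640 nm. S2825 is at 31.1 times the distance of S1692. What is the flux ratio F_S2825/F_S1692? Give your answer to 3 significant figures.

2.18

Wien's law: T_S2825/T_S1692 = λ_S1692/λ_S2825 = 1640/1080 = 1.519.
L_S2825/L_S1692 = (R_S2825/R_S1692)²(T_S2825/T_S1692)⁴ = (19.9)²(1.519)⁴ = 2106.
F_S2825/F_S1692 = (L_S2825/L_S1692)/(d_S2825/d_S1692)² = 2106/(31.1)² = 2.177.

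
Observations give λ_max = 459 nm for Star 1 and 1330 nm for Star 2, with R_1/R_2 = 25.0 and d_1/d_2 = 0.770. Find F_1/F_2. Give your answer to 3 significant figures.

7.43×10^4

Wien's law: T_1/T_2 = λ_2/λ_1 = 1330/459 = 2.898.
L_1/L_2 = (R_1/R_2)²(T_1/T_2)⁴ = (25.0)²(2.898)⁴ = 4.406×10^4.
F_1/F_2 = (L_1/L_2)/(d_1/d_2)² = 4.406×10^4/(0.770)² = 7.431×10^4.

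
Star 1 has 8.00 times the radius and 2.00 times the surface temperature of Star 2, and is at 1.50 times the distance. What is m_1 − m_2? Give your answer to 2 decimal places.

-6.65

L_1/L_2 = (8.00)²(2.00)⁴ = 1024.
F_1/F_2 = (L_1/L_2)/(d_1/d_2)² = 1024/2.250 = 455.1.
m_1 − m_2 = −2.5 log₁₀(455.1) = -6.65.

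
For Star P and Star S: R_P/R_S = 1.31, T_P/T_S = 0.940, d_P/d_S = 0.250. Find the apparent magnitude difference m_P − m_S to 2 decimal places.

L_P/L_S = (1.31)²(0.940)⁴ = 1.340.
F_P/F_S = (L_P/L_S)/(d_P/d_S)² = 1.340/0.06250 = 21.44.
m_P − m_S = −2.5 log₁₀(21.44) = -3.33.

-3.33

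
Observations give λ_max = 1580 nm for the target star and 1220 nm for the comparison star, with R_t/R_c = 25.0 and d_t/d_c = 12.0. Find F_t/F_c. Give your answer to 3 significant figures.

1.54

Wien's law: T_t/T_c = λ_c/λ_t = 1220/1580 = 0.7722.
L_t/L_c = (R_t/R_c)²(T_t/T_c)⁴ = (25.0)²(0.7722)⁴ = 222.2.
F_t/F_c = (L_t/L_c)/(d_t/d_c)² = 222.2/(12.0)² = 1.543.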